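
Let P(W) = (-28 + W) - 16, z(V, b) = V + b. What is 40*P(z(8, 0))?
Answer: -1440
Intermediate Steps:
P(W) = -44 + W
40*P(z(8, 0)) = 40*(-44 + (8 + 0)) = 40*(-44 + 8) = 40*(-36) = -1440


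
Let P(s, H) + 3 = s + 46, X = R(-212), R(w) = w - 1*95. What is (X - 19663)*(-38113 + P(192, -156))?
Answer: 756423660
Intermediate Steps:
R(w) = -95 + w (R(w) = w - 95 = -95 + w)
X = -307 (X = -95 - 212 = -307)
P(s, H) = 43 + s (P(s, H) = -3 + (s + 46) = -3 + (46 + s) = 43 + s)
(X - 19663)*(-38113 + P(192, -156)) = (-307 - 19663)*(-38113 + (43 + 192)) = -19970*(-38113 + 235) = -19970*(-37878) = 756423660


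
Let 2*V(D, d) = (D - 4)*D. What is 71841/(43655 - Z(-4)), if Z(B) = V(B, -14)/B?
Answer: 311/189 ≈ 1.6455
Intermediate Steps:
V(D, d) = D*(-4 + D)/2 (V(D, d) = ((D - 4)*D)/2 = ((-4 + D)*D)/2 = (D*(-4 + D))/2 = D*(-4 + D)/2)
Z(B) = -2 + B/2 (Z(B) = (B*(-4 + B)/2)/B = -2 + B/2)
71841/(43655 - Z(-4)) = 71841/(43655 - (-2 + (1/2)*(-4))) = 71841/(43655 - (-2 - 2)) = 71841/(43655 - 1*(-4)) = 71841/(43655 + 4) = 71841/43659 = 71841*(1/43659) = 311/189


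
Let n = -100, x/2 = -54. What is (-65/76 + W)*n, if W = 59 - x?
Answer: -315675/19 ≈ -16614.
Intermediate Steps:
x = -108 (x = 2*(-54) = -108)
W = 167 (W = 59 - 1*(-108) = 59 + 108 = 167)
(-65/76 + W)*n = (-65/76 + 167)*(-100) = (12627/76)*(-100) = -315675/19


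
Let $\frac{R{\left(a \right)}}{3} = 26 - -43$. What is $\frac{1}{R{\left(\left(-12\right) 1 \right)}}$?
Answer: $\frac{1}{207} \approx 0.0048309$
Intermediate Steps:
$R{\left(a \right)} = 207$ ($R{\left(a \right)} = 3 \left(26 - -43\right) = 3 \left(26 + 43\right) = 3 \cdot 69 = 207$)
$\frac{1}{R{\left(\left(-12\right) 1 \right)}} = \frac{1}{207}$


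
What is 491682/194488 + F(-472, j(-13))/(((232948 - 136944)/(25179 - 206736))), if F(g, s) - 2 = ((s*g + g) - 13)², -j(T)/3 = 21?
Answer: -944141887809758460/583488311 ≈ -1.6181e+9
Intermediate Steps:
j(T) = -63 (j(T) = -3*21 = -63)
F(g, s) = 2 + (-13 + g + g*s)² (F(g, s) = 2 + ((s*g + g) - 13)² = 2 + ((g*s + g) - 13)² = 2 + ((g + g*s) - 13)² = 2 + (-13 + g + g*s)²)
491682/194488 + F(-472, j(-13))/(((232948 - 136944)/(25179 - 206736))) = 491682/194488 + (2 + (-13 - 472 - 472*(-63))²)/(((232948 - 136944)/(25179 - 206736))) = 491682*(1/194488) + (2 + (-13 - 472 + 29736)²)/((96004/(-181557))) = 245841/97244 + (2 + 29251²)/((96004*(-1/181557))) = 245841/97244 + (2 + 855621001)/(-96004/181557) = 245841/97244 + 855621003*(-181557/96004) = 245841/97244 - 155343982441671/96004 = -944141887809758460/583488311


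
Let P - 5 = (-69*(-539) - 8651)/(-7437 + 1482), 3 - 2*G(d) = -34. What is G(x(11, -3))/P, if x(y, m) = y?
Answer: 44067/494 ≈ 89.204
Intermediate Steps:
G(d) = 37/2 (G(d) = 3/2 - 1/2*(-34) = 3/2 + 17 = 37/2)
P = 247/1191 (P = 5 + (-69*(-539) - 8651)/(-7437 + 1482) = 5 + (37191 - 8651)/(-5955) = 5 + 28540*(-1/5955) = 5 - 5708/1191 = 247/1191 ≈ 0.20739)
G(x(11, -3))/P = 37/(2*(247/1191)) = (37/2)*(1191/247) = 44067/494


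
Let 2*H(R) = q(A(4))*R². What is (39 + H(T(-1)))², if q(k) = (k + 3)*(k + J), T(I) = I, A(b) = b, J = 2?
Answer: 3600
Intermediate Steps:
q(k) = (2 + k)*(3 + k) (q(k) = (k + 3)*(k + 2) = (3 + k)*(2 + k) = (2 + k)*(3 + k))
H(R) = 21*R² (H(R) = ((6 + 4² + 5*4)*R²)/2 = ((6 + 16 + 20)*R²)/2 = (42*R²)/2 = 21*R²)
(39 + H(T(-1)))² = (39 + 21*(-1)²)² = (39 + 21*1)² = (39 + 21)² = 60² = 3600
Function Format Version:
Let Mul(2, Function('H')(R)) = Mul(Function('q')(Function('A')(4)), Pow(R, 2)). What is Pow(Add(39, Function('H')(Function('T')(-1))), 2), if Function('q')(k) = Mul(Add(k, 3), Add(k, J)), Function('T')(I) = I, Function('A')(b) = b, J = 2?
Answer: 3600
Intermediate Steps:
Function('q')(k) = Mul(Add(2, k), Add(3, k)) (Function('q')(k) = Mul(Add(k, 3), Add(k, 2)) = Mul(Add(3, k), Add(2, k)) = Mul(Add(2, k), Add(3, k)))
Function('H')(R) = Mul(21, Pow(R, 2)) (Function('H')(R) = Mul(Rational(1, 2), Mul(Add(6, Pow(4, 2), Mul(5, 4)), Pow(R, 2))) = Mul(Rational(1, 2), Mul(Add(6, 16, 20), Pow(R, 2))) = Mul(Rational(1, 2), Mul(42, Pow(R, 2))) = Mul(21, Pow(R, 2)))
Pow(Add(39, Function('H')(Function('T')(-1))), 2) = Pow(Add(39, Mul(21, Pow(-1, 2))), 2) = Pow(Add(39, Mul(21, 1)), 2) = Pow(Add(39, 21), 2) = Pow(60, 2) = 3600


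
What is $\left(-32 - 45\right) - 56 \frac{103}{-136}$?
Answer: $- \frac{588}{17} \approx -34.588$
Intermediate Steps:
$\left(-32 - 45\right) - 56 \frac{103}{-136} = \left(-32 - 45\right) - 56 \cdot 103 \left(- \frac{1}{136}\right) = -77 - - \frac{721}{17} = -77 + \frac{721}{17} = - \frac{588}{17}$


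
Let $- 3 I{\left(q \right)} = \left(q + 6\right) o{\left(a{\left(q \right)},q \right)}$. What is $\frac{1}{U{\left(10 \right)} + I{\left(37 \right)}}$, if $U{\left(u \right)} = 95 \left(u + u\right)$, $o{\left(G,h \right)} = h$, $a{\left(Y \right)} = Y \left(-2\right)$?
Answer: $\frac{3}{4109} \approx 0.0007301$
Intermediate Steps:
$a{\left(Y \right)} = - 2 Y$
$I{\left(q \right)} = - \frac{q \left(6 + q\right)}{3}$ ($I{\left(q \right)} = - \frac{\left(q + 6\right) q}{3} = - \frac{\left(6 + q\right) q}{3} = - \frac{q \left(6 + q\right)}{3}$)
$U{\left(u \right)} = 190 u$ ($U{\left(u \right)} = 95 \cdot 2 u = 190 u$)
$\frac{1}{U{\left(10 \right)} + I{\left(37 \right)}} = \frac{1}{190 \cdot 10 - \frac{37 \left(6 + 37\right)}{3}} = \frac{1}{1900 - \frac{37}{3} \cdot 43} = \frac{1}{1900 - \frac{1591}{3}} = \frac{1}{\frac{4109}{3}} = \frac{3}{4109}$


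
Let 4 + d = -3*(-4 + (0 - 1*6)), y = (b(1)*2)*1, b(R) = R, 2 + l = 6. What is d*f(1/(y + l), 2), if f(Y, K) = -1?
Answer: -26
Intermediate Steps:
l = 4 (l = -2 + 6 = 4)
y = 2 (y = (1*2)*1 = 2*1 = 2)
d = 26 (d = -4 - 3*(-4 + (0 - 1*6)) = -4 - 3*(-4 + (0 - 6)) = -4 - 3*(-4 - 6) = -4 - 3*(-10) = -4 + 30 = 26)
d*f(1/(y + l), 2) = 26*(-1) = -26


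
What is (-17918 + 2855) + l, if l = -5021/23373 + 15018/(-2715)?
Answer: -318742635838/21152565 ≈ -15069.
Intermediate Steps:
l = -121549243/21152565 (l = -5021*1/23373 + 15018*(-1/2715) = -5021/23373 - 5006/905 = -121549243/21152565 ≈ -5.7463)
(-17918 + 2855) + l = (-17918 + 2855) - 121549243/21152565 = -15063 - 121549243/21152565 = -318742635838/21152565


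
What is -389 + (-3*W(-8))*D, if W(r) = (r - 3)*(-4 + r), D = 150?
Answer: -59789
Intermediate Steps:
W(r) = (-4 + r)*(-3 + r) (W(r) = (-3 + r)*(-4 + r) = (-4 + r)*(-3 + r))
-389 + (-3*W(-8))*D = -389 - 3*(12 + (-8)**2 - 7*(-8))*150 = -389 - 3*(12 + 64 + 56)*150 = -389 - 3*132*150 = -389 - 396*150 = -389 - 59400 = -59789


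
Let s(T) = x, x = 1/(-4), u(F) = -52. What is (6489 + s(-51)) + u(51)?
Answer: 25747/4 ≈ 6436.8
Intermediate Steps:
x = -¼ ≈ -0.25000
s(T) = -¼
(6489 + s(-51)) + u(51) = (6489 - ¼) - 52 = 25955/4 - 52 = 25747/4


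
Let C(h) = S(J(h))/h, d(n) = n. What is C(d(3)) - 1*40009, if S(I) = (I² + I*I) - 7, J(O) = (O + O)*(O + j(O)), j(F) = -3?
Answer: -120034/3 ≈ -40011.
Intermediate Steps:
J(O) = 2*O*(-3 + O) (J(O) = (O + O)*(O - 3) = (2*O)*(-3 + O) = 2*O*(-3 + O))
S(I) = -7 + 2*I² (S(I) = (I² + I²) - 7 = 2*I² - 7 = -7 + 2*I²)
C(h) = (-7 + 8*h²*(-3 + h)²)/h (C(h) = (-7 + 2*(2*h*(-3 + h))²)/h = (-7 + 2*(4*h²*(-3 + h)²))/h = (-7 + 8*h²*(-3 + h)²)/h)
C(d(3)) - 1*40009 = (-7/3 + 8*3*(-3 + 3)²) - 1*40009 = (-7*⅓ + 8*3*0²) - 40009 = (-7/3 + 8*3*0) - 40009 = (-7/3 + 0) - 40009 = -7/3 - 40009 = -120034/3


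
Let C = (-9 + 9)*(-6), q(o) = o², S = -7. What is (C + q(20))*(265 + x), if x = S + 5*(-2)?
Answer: 99200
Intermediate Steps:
C = 0 (C = 0*(-6) = 0)
x = -17 (x = -7 + 5*(-2) = -7 - 10 = -17)
(C + q(20))*(265 + x) = (0 + 20²)*(265 - 17) = (0 + 400)*248 = 400*248 = 99200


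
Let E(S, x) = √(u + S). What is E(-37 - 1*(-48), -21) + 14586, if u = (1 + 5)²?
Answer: 14586 + √47 ≈ 14593.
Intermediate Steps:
u = 36 (u = 6² = 36)
E(S, x) = √(36 + S)
E(-37 - 1*(-48), -21) + 14586 = √(36 + (-37 - 1*(-48))) + 14586 = √(36 + (-37 + 48)) + 14586 = √(36 + 11) + 14586 = √47 + 14586 = 14586 + √47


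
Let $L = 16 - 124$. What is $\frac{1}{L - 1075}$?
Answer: $- \frac{1}{1183} \approx -0.00084531$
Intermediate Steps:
$L = -108$ ($L = 16 - 124 = -108$)
$\frac{1}{L - 1075} = \frac{1}{-108 - 1075} = \frac{1}{-1183} = - \frac{1}{1183}$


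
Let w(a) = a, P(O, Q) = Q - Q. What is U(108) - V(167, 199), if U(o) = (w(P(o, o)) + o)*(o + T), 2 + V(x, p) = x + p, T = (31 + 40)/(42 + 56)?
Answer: 557534/49 ≈ 11378.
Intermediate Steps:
P(O, Q) = 0
T = 71/98 ≈ 0.72449
V(x, p) = -2 + p + x (V(x, p) = -2 + (x + p) = -2 + (p + x) = -2 + p + x)
U(o) = o*(71/98 + o) (U(o) = (0 + o)*(o + 71/98) = o*(71/98 + o))
U(108) - V(167, 199) = (1/98)*108*(71 + 98*108) - (-2 + 199 + 167) = (1/98)*108*(71 + 10584) - 1*364 = (1/98)*108*10655 - 364 = 575370/49 - 364 = 557534/49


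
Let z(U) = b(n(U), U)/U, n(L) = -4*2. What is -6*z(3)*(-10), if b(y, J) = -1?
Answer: -20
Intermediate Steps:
n(L) = -8
z(U) = -1/U
-6*z(3)*(-10) = -(-6)/3*(-10) = -6*(-⅓)*(-10) = 2*(-10) = -20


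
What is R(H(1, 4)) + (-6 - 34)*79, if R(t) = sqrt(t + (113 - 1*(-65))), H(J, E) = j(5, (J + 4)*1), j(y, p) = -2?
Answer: -3160 + 4*sqrt(11) ≈ -3146.7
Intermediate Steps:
H(J, E) = -2
R(t) = sqrt(178 + t) (R(t) = sqrt(t + (113 + 65)) = sqrt(t + 178) = sqrt(178 + t))
R(H(1, 4)) + (-6 - 34)*79 = sqrt(178 - 2) + (-6 - 34)*79 = sqrt(176) - 40*79 = 4*sqrt(11) - 3160 = -3160 + 4*sqrt(11)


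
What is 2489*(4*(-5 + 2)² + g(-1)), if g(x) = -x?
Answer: 92093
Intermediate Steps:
2489*(4*(-5 + 2)² + g(-1)) = 2489*(4*(-5 + 2)² - 1*(-1)) = 2489*(4*(-3)² + 1) = 2489*(4*9 + 1) = 2489*(36 + 1) = 2489*37 = 92093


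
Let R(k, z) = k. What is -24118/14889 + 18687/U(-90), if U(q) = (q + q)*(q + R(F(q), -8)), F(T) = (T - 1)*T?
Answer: -3938030527/2412018000 ≈ -1.6327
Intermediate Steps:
F(T) = T*(-1 + T) (F(T) = (-1 + T)*T = T*(-1 + T))
U(q) = 2*q*(q + q*(-1 + q)) (U(q) = (q + q)*(q + q*(-1 + q)) = (2*q)*(q + q*(-1 + q)) = 2*q*(q + q*(-1 + q)))
-24118/14889 + 18687/U(-90) = -24118/14889 + 18687/((2*(-90)**3)) = -24118*1/14889 + 18687/((2*(-729000))) = -24118/14889 + 18687/(-1458000) = -24118/14889 + 18687*(-1/1458000) = -24118/14889 - 6229/486000 = -3938030527/2412018000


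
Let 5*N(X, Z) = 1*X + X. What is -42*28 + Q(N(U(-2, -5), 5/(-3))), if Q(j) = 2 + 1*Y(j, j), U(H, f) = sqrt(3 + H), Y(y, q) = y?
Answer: -5868/5 ≈ -1173.6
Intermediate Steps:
N(X, Z) = 2*X/5 (N(X, Z) = (1*X + X)/5 = (X + X)/5 = (2*X)/5 = 2*X/5)
Q(j) = 2 + j (Q(j) = 2 + 1*j = 2 + j)
-42*28 + Q(N(U(-2, -5), 5/(-3))) = -42*28 + (2 + 2*sqrt(3 - 2)/5) = -1176 + (2 + 2*sqrt(1)/5) = -1176 + (2 + (2/5)*1) = -1176 + (2 + 2/5) = -1176 + 12/5 = -5868/5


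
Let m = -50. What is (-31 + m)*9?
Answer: -729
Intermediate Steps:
(-31 + m)*9 = (-31 - 50)*9 = -81*9 = -729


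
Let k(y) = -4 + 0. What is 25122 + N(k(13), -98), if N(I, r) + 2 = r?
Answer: 25022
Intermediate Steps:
k(y) = -4
N(I, r) = -2 + r
25122 + N(k(13), -98) = 25122 + (-2 - 98) = 25122 - 100 = 25022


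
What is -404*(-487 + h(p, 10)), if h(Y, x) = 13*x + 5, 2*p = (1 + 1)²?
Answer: 142208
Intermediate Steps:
p = 2 (p = (1 + 1)²/2 = (½)*2² = (½)*4 = 2)
h(Y, x) = 5 + 13*x
-404*(-487 + h(p, 10)) = -404*(-487 + (5 + 13*10)) = -404*(-487 + (5 + 130)) = -404*(-487 + 135) = -404*(-352) = 142208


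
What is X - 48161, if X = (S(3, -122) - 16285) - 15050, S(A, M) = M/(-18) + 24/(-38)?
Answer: -13592765/171 ≈ -79490.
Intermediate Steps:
S(A, M) = -12/19 - M/18 (S(A, M) = M*(-1/18) + 24*(-1/38) = -M/18 - 12/19 = -12/19 - M/18)
X = -5357234/171 (X = ((-12/19 - 1/18*(-122)) - 16285) - 15050 = ((-12/19 + 61/9) - 16285) - 15050 = (1051/171 - 16285) - 15050 = -2783684/171 - 15050 = -5357234/171 ≈ -31329.)
X - 48161 = -5357234/171 - 48161 = -13592765/171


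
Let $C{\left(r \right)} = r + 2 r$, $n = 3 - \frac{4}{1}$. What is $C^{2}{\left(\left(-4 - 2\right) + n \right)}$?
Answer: $441$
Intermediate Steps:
$n = -1$ ($n = 3 - 4 = -1$)
$C{\left(r \right)} = 3 r$
$C^{2}{\left(\left(-4 - 2\right) + n \right)} = \left(3 \left(\left(-4 - 2\right) - 1\right)\right)^{2} = \left(3 \left(-6 - 1\right)\right)^{2} = \left(3 \left(-7\right)\right)^{2} = \left(-21\right)^{2} = 441$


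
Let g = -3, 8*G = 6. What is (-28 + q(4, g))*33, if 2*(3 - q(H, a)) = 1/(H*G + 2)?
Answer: -8283/10 ≈ -828.30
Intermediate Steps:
G = ¾ (G = (⅛)*6 = ¾ ≈ 0.75000)
q(H, a) = 3 - 1/(2*(2 + 3*H/4)) (q(H, a) = 3 - 1/(2*(H*(¾) + 2)) = 3 - 1/(2*(3*H/4 + 2)) = 3 - 1/(2*(2 + 3*H/4)))
(-28 + q(4, g))*33 = (-28 + (22 + 9*4)/(8 + 3*4))*33 = (-28 + (22 + 36)/(8 + 12))*33 = (-28 + 58/20)*33 = (-28 + (1/20)*58)*33 = (-28 + 29/10)*33 = -251/10*33 = -8283/10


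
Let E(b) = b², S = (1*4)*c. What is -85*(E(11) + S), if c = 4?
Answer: -11645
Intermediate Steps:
S = 16 (S = (1*4)*4 = 4*4 = 16)
-85*(E(11) + S) = -85*(11² + 16) = -85*(121 + 16) = -85*137 = -11645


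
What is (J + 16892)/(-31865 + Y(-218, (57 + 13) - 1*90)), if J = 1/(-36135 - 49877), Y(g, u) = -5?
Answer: -1452914703/2741202440 ≈ -0.53003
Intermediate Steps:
J = -1/86012 (J = 1/(-86012) = -1/86012 ≈ -1.1626e-5)
(J + 16892)/(-31865 + Y(-218, (57 + 13) - 1*90)) = (-1/86012 + 16892)/(-31865 - 5) = (1452914703/86012)/(-31870) = (1452914703/86012)*(-1/31870) = -1452914703/2741202440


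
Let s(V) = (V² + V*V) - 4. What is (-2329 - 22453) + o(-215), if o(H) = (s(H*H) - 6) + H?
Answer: 4273476243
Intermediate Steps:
s(V) = -4 + 2*V² (s(V) = (V² + V²) - 4 = 2*V² - 4 = -4 + 2*V²)
o(H) = -10 + H + 2*H⁴ (o(H) = ((-4 + 2*(H*H)²) - 6) + H = ((-4 + 2*(H²)²) - 6) + H = ((-4 + 2*H⁴) - 6) + H = (-10 + 2*H⁴) + H = -10 + H + 2*H⁴)
(-2329 - 22453) + o(-215) = (-2329 - 22453) + (-10 - 215 + 2*(-215)⁴) = -24782 + (-10 - 215 + 2*2136750625) = -24782 + (-10 - 215 + 4273501250) = -24782 + 4273501025 = 4273476243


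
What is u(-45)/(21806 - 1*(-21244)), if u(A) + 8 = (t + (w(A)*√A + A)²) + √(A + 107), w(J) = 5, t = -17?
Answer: 5/246 + √62/43050 - 9*I*√5/287 ≈ 0.020508 - 0.070121*I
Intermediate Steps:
u(A) = -25 + √(107 + A) + (A + 5*√A)² (u(A) = -8 + ((-17 + (5*√A + A)²) + √(A + 107)) = -8 + ((-17 + (A + 5*√A)²) + √(107 + A)) = -8 + (-17 + √(107 + A) + (A + 5*√A)²) = -25 + √(107 + A) + (A + 5*√A)²)
u(-45)/(21806 - 1*(-21244)) = (-25 + √(107 - 45) + (-45 + 5*√(-45))²)/(21806 - 1*(-21244)) = (-25 + √62 + (-45 + 5*(3*I*√5))²)/(21806 + 21244) = (-25 + √62 + (-45 + 15*I*√5)²)/43050 = (-25 + √62 + (-45 + 15*I*√5)²)*(1/43050) = -1/1722 + √62/43050 + (-45 + 15*I*√5)²/43050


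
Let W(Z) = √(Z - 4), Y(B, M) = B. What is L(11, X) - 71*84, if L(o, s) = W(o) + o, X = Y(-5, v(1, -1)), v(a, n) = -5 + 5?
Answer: -5953 + √7 ≈ -5950.4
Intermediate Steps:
v(a, n) = 0
X = -5
W(Z) = √(-4 + Z)
L(o, s) = o + √(-4 + o) (L(o, s) = √(-4 + o) + o = o + √(-4 + o))
L(11, X) - 71*84 = (11 + √(-4 + 11)) - 71*84 = (11 + √7) - 5964 = -5953 + √7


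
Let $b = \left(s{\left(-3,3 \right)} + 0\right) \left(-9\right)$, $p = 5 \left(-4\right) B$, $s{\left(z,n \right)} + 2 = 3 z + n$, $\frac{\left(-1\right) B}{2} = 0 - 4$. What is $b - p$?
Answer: $232$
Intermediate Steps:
$B = 8$ ($B = - 2 \left(0 - 4\right) = \left(-2\right) \left(-4\right) = 8$)
$s{\left(z,n \right)} = -2 + n + 3 z$ ($s{\left(z,n \right)} = -2 + \left(3 z + n\right) = -2 + \left(n + 3 z\right) = -2 + n + 3 z$)
$p = -160$ ($p = 5 \left(-4\right) 8 = \left(-20\right) 8 = -160$)
$b = 72$ ($b = \left(\left(-2 + 3 + 3 \left(-3\right)\right) + 0\right) \left(-9\right) = \left(\left(-2 + 3 - 9\right) + 0\right) \left(-9\right) = \left(-8 + 0\right) \left(-9\right) = \left(-8\right) \left(-9\right) = 72$)
$b - p = 72 - -160 = 72 + 160 = 232$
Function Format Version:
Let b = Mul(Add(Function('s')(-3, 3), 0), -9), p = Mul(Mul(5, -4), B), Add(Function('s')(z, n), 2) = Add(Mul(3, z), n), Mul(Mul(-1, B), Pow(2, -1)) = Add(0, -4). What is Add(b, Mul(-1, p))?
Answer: 232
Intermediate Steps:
B = 8 (B = Mul(-2, Add(0, -4)) = Mul(-2, -4) = 8)
Function('s')(z, n) = Add(-2, n, Mul(3, z)) (Function('s')(z, n) = Add(-2, Add(Mul(3, z), n)) = Add(-2, Add(n, Mul(3, z))) = Add(-2, n, Mul(3, z)))
p = -160 (p = Mul(Mul(5, -4), 8) = Mul(-20, 8) = -160)
b = 72 (b = Mul(Add(Add(-2, 3, Mul(3, -3)), 0), -9) = Mul(Add(Add(-2, 3, -9), 0), -9) = Mul(Add(-8, 0), -9) = Mul(-8, -9) = 72)
Add(b, Mul(-1, p)) = Add(72, Mul(-1, -160)) = Add(72, 160) = 232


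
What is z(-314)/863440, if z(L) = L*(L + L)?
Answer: 24649/107930 ≈ 0.22838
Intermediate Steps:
z(L) = 2*L² (z(L) = L*(2*L) = 2*L²)
z(-314)/863440 = (2*(-314)²)/863440 = (2*98596)*(1/863440) = 197192*(1/863440) = 24649/107930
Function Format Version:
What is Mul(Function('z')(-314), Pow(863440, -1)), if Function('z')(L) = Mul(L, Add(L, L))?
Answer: Rational(24649, 107930) ≈ 0.22838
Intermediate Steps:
Function('z')(L) = Mul(2, Pow(L, 2)) (Function('z')(L) = Mul(L, Mul(2, L)) = Mul(2, Pow(L, 2)))
Mul(Function('z')(-314), Pow(863440, -1)) = Mul(Mul(2, Pow(-314, 2)), Pow(863440, -1)) = Mul(Mul(2, 98596), Rational(1, 863440)) = Mul(197192, Rational(1, 863440)) = Rational(24649, 107930)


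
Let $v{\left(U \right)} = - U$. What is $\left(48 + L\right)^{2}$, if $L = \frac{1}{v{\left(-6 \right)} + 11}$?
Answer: $\frac{667489}{289} \approx 2309.6$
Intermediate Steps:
$L = \frac{1}{17}$ ($L = \frac{1}{\left(-1\right) \left(-6\right) + 11} = \frac{1}{6 + 11} = \frac{1}{17} \approx 0.058824$)
$\left(48 + L\right)^{2} = \left(48 + \frac{1}{17}\right)^{2} = \left(\frac{817}{17}\right)^{2} = \frac{667489}{289}$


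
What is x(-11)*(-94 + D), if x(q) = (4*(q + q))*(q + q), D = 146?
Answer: 100672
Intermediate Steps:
x(q) = 16*q² (x(q) = (4*(2*q))*(2*q) = (8*q)*(2*q) = 16*q²)
x(-11)*(-94 + D) = (16*(-11)²)*(-94 + 146) = (16*121)*52 = 1936*52 = 100672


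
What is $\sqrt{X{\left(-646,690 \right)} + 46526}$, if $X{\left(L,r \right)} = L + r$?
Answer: $\sqrt{46570} \approx 215.8$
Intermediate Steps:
$\sqrt{X{\left(-646,690 \right)} + 46526} = \sqrt{\left(-646 + 690\right) + 46526} = \sqrt{44 + 46526} = \sqrt{46570}$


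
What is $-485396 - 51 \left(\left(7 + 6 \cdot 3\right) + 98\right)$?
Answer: $-491669$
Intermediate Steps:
$-485396 - 51 \left(\left(7 + 6 \cdot 3\right) + 98\right) = -485396 - 51 \left(\left(7 + 18\right) + 98\right) = -485396 - 51 \left(25 + 98\right) = -485396 - 51 \cdot 123 = -485396 - 6273 = -491669$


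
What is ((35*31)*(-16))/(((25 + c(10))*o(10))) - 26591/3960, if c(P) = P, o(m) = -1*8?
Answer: 218929/3960 ≈ 55.285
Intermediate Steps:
o(m) = -8
((35*31)*(-16))/(((25 + c(10))*o(10))) - 26591/3960 = ((35*31)*(-16))/(((25 + 10)*(-8))) - 26591/3960 = (1085*(-16))/((35*(-8))) - 26591*1/3960 = -17360/(-280) - 26591/3960 = -17360*(-1/280) - 26591/3960 = 62 - 26591/3960 = 218929/3960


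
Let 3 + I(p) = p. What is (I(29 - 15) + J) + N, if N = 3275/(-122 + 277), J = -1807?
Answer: -55021/31 ≈ -1774.9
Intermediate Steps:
I(p) = -3 + p
N = 655/31 (N = 3275/155 = 3275*(1/155) = 655/31 ≈ 21.129)
(I(29 - 15) + J) + N = ((-3 + (29 - 15)) - 1807) + 655/31 = ((-3 + 14) - 1807) + 655/31 = (11 - 1807) + 655/31 = -1796 + 655/31 = -55021/31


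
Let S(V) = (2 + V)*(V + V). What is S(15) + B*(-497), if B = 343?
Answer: -169961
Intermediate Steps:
S(V) = 2*V*(2 + V) (S(V) = (2 + V)*(2*V) = 2*V*(2 + V))
S(15) + B*(-497) = 2*15*(2 + 15) + 343*(-497) = 2*15*17 - 170471 = 510 - 170471 = -169961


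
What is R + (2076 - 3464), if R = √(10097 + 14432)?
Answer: -1388 + √24529 ≈ -1231.4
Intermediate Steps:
R = √24529 ≈ 156.62
R + (2076 - 3464) = √24529 + (2076 - 3464) = √24529 - 1388 = -1388 + √24529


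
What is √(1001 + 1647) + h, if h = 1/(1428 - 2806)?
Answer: -1/1378 + 2*√662 ≈ 51.458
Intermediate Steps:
h = -1/1378 (h = 1/(-1378) = -1/1378 ≈ -0.00072569)
√(1001 + 1647) + h = √(1001 + 1647) - 1/1378 = √2648 - 1/1378 = 2*√662 - 1/1378 = -1/1378 + 2*√662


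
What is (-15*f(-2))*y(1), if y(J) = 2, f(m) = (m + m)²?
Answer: -480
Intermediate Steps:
f(m) = 4*m² (f(m) = (2*m)² = 4*m²)
(-15*f(-2))*y(1) = -60*(-2)²*2 = -60*4*2 = -15*16*2 = -240*2 = -480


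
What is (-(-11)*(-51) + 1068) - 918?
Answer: -411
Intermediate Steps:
(-(-11)*(-51) + 1068) - 918 = (-1*561 + 1068) - 918 = (-561 + 1068) - 918 = 507 - 918 = -411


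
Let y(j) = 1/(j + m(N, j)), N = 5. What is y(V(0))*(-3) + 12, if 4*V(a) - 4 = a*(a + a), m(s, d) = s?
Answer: 23/2 ≈ 11.500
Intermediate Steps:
V(a) = 1 + a**2/2 (V(a) = 1 + (a*(a + a))/4 = 1 + (a*(2*a))/4 = 1 + (2*a**2)/4 = 1 + a**2/2)
y(j) = 1/(5 + j) (y(j) = 1/(j + 5) = 1/(5 + j))
y(V(0))*(-3) + 12 = -3/(5 + (1 + (1/2)*0**2)) + 12 = -3/(5 + (1 + (1/2)*0)) + 12 = -3/(5 + (1 + 0)) + 12 = -3/(5 + 1) + 12 = -3/6 + 12 = (1/6)*(-3) + 12 = -1/2 + 12 = 23/2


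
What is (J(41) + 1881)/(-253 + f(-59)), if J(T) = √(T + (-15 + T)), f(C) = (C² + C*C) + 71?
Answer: 627/2260 + √67/6780 ≈ 0.27864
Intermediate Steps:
f(C) = 71 + 2*C² (f(C) = (C² + C²) + 71 = 2*C² + 71 = 71 + 2*C²)
J(T) = √(-15 + 2*T)
(J(41) + 1881)/(-253 + f(-59)) = (√(-15 + 2*41) + 1881)/(-253 + (71 + 2*(-59)²)) = (√(-15 + 82) + 1881)/(-253 + (71 + 2*3481)) = (√67 + 1881)/(-253 + (71 + 6962)) = (1881 + √67)/(-253 + 7033) = (1881 + √67)/6780 = (1881 + √67)*(1/6780) = 627/2260 + √67/6780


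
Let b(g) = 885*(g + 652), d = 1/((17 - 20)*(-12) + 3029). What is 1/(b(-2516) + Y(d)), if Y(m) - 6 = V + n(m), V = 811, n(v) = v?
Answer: -3065/5053642494 ≈ -6.0649e-7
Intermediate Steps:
d = 1/3065 (d = 1/(-3*(-12) + 3029) = 1/(36 + 3029) = 1/3065 ≈ 0.00032626)
b(g) = 577020 + 885*g (b(g) = 885*(652 + g) = 577020 + 885*g)
Y(m) = 817 + m (Y(m) = 6 + (811 + m) = 817 + m)
1/(b(-2516) + Y(d)) = 1/((577020 + 885*(-2516)) + (817 + 1/3065)) = 1/((577020 - 2226660) + 2504106/3065) = 1/(-1649640 + 2504106/3065) = 1/(-5053642494/3065) = -3065/5053642494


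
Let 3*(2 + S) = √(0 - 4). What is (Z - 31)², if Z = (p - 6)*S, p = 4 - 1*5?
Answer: 2405/9 + 476*I/3 ≈ 267.22 + 158.67*I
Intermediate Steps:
p = -1 (p = 4 - 5 = -1)
S = -2 + 2*I/3 (S = -2 + √(0 - 4)/3 = -2 + √(-4)/3 = -2 + (2*I)/3 = -2 + 2*I/3 ≈ -2.0 + 0.66667*I)
Z = 14 - 14*I/3 (Z = (-1 - 6)*(-2 + 2*I/3) = -7*(-2 + 2*I/3) = 14 - 14*I/3 ≈ 14.0 - 4.6667*I)
(Z - 31)² = ((14 - 14*I/3) - 31)² = (-17 - 14*I/3)²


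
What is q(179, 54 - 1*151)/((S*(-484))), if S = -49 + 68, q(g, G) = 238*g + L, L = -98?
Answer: -966/209 ≈ -4.6220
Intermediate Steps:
q(g, G) = -98 + 238*g (q(g, G) = 238*g - 98 = -98 + 238*g)
S = 19
q(179, 54 - 1*151)/((S*(-484))) = (-98 + 238*179)/((19*(-484))) = (-98 + 42602)/(-9196) = 42504*(-1/9196) = -966/209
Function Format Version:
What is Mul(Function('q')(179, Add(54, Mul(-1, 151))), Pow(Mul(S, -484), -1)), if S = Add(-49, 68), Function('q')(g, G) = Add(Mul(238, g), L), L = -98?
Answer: Rational(-966, 209) ≈ -4.6220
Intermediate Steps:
Function('q')(g, G) = Add(-98, Mul(238, g)) (Function('q')(g, G) = Add(Mul(238, g), -98) = Add(-98, Mul(238, g)))
S = 19
Mul(Function('q')(179, Add(54, Mul(-1, 151))), Pow(Mul(S, -484), -1)) = Mul(Add(-98, Mul(238, 179)), Pow(Mul(19, -484), -1)) = Mul(Add(-98, 42602), Pow(-9196, -1)) = Mul(42504, Rational(-1, 9196)) = Rational(-966, 209)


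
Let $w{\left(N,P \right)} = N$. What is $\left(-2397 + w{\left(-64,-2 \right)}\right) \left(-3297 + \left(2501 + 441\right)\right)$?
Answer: $873655$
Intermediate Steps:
$\left(-2397 + w{\left(-64,-2 \right)}\right) \left(-3297 + \left(2501 + 441\right)\right) = \left(-2397 - 64\right) \left(-3297 + \left(2501 + 441\right)\right) = - 2461 \left(-3297 + 2942\right) = \left(-2461\right) \left(-355\right) = 873655$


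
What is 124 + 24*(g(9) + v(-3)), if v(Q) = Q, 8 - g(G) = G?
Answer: 28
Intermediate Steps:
g(G) = 8 - G
124 + 24*(g(9) + v(-3)) = 124 + 24*((8 - 1*9) - 3) = 124 + 24*((8 - 9) - 3) = 124 + 24*(-1 - 3) = 124 + 24*(-4) = 124 - 96 = 28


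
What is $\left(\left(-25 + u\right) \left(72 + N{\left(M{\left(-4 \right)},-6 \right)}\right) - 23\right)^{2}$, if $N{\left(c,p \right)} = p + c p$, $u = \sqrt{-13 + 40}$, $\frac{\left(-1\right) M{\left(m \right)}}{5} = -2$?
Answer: $30901 - 6228 \sqrt{3} \approx 20114.0$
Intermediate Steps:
$M{\left(m \right)} = 10$ ($M{\left(m \right)} = \left(-5\right) \left(-2\right) = 10$)
$u = 3 \sqrt{3}$ ($u = \sqrt{27} = 3 \sqrt{3} \approx 5.1962$)
$\left(\left(-25 + u\right) \left(72 + N{\left(M{\left(-4 \right)},-6 \right)}\right) - 23\right)^{2} = \left(\left(-25 + 3 \sqrt{3}\right) \left(72 - 6 \left(1 + 10\right)\right) - 23\right)^{2} = \left(\left(-25 + 3 \sqrt{3}\right) \left(72 - 66\right) - 23\right)^{2} = \left(\left(-25 + 3 \sqrt{3}\right) 6 - 23\right)^{2} = \left(\left(-150 + 18 \sqrt{3}\right) - 23\right)^{2} = \left(-173 + 18 \sqrt{3}\right)^{2}$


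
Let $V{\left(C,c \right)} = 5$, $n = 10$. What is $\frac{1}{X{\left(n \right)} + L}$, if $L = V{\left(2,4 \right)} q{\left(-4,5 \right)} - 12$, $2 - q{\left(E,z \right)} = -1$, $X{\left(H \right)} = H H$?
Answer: $\frac{1}{103} \approx 0.0097087$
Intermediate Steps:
$X{\left(H \right)} = H^{2}$
$q{\left(E,z \right)} = 3$ ($q{\left(E,z \right)} = 2 - -1 = 2 + 1 = 3$)
$L = 3$ ($L = 5 \cdot 3 - 12 = 15 - 12 = 3$)
$\frac{1}{X{\left(n \right)} + L} = \frac{1}{10^{2} + 3} = \frac{1}{100 + 3} = \frac{1}{103}$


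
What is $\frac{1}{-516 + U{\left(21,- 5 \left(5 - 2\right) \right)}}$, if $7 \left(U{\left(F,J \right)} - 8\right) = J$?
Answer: $- \frac{7}{3571} \approx -0.0019602$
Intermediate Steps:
$U{\left(F,J \right)} = 8 + \frac{J}{7}$
$\frac{1}{-516 + U{\left(21,- 5 \left(5 - 2\right) \right)}} = \frac{1}{-516 + \left(8 + \frac{\left(-5\right) \left(5 - 2\right)}{7}\right)} = \frac{1}{-516 + \left(8 + \frac{\left(-5\right) 3}{7}\right)} = \frac{1}{-516 + \left(8 + \frac{1}{7} \left(-15\right)\right)} = \frac{1}{-516 + \left(8 - \frac{15}{7}\right)} = \frac{1}{-516 + \frac{41}{7}} = \frac{1}{- \frac{3571}{7}} = - \frac{7}{3571}$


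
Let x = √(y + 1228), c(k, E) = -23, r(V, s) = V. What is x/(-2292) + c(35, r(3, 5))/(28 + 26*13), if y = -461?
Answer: -23/366 - √767/2292 ≈ -0.074925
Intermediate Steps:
x = √767 (x = √(-461 + 1228) = √767 ≈ 27.695)
x/(-2292) + c(35, r(3, 5))/(28 + 26*13) = √767/(-2292) - 23/(28 + 26*13) = √767*(-1/2292) - 23/(28 + 338) = -√767/2292 - 23/366 = -23/366 - √767/2292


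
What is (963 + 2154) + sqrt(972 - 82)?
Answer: 3117 + sqrt(890) ≈ 3146.8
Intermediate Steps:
(963 + 2154) + sqrt(972 - 82) = 3117 + sqrt(890)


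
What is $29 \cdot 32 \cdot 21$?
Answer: $19488$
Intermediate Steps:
$29 \cdot 32 \cdot 21 = 928 \cdot 21 = 19488$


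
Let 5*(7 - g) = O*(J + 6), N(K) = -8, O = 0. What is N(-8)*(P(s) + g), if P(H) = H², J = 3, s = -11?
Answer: -1024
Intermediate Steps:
g = 7 (g = 7 - 0*(3 + 6) = 7 - 0*9 = 7 - ⅕*0 = 7 + 0 = 7)
N(-8)*(P(s) + g) = -8*((-11)² + 7) = -8*(121 + 7) = -8*128 = -1024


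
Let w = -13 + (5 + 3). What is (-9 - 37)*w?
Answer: 230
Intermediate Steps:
w = -5 (w = -13 + 8 = -5)
(-9 - 37)*w = (-9 - 37)*(-5) = -46*(-5) = 230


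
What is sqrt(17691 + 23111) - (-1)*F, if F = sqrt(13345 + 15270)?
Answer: sqrt(28615) + sqrt(40802) ≈ 371.15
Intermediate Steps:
F = sqrt(28615) ≈ 169.16
sqrt(17691 + 23111) - (-1)*F = sqrt(17691 + 23111) - (-1)*sqrt(28615) = sqrt(40802) + sqrt(28615) = sqrt(28615) + sqrt(40802)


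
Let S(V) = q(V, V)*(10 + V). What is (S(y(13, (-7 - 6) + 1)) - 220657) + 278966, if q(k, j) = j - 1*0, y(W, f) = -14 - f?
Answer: 58293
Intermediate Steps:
q(k, j) = j (q(k, j) = j + 0 = j)
S(V) = V*(10 + V)
(S(y(13, (-7 - 6) + 1)) - 220657) + 278966 = ((-14 - ((-7 - 6) + 1))*(10 + (-14 - ((-7 - 6) + 1))) - 220657) + 278966 = ((-14 - (-13 + 1))*(10 + (-14 - (-13 + 1))) - 220657) + 278966 = ((-14 - 1*(-12))*(10 + (-14 - 1*(-12))) - 220657) + 278966 = ((-14 + 12)*(10 + (-14 + 12)) - 220657) + 278966 = (-2*(10 - 2) - 220657) + 278966 = (-2*8 - 220657) + 278966 = (-16 - 220657) + 278966 = -220673 + 278966 = 58293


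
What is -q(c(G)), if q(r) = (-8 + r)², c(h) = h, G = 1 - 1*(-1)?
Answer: -36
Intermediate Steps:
G = 2 (G = 1 + 1 = 2)
-q(c(G)) = -(-8 + 2)² = -1*(-6)² = -1*36 = -36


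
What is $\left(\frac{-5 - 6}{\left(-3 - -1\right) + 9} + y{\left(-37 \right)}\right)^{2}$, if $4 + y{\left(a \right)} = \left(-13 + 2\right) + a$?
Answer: $\frac{140625}{49} \approx 2869.9$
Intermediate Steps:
$y{\left(a \right)} = -15 + a$ ($y{\left(a \right)} = -4 + \left(\left(-13 + 2\right) + a\right) = -4 + \left(-11 + a\right) = -15 + a$)
$\left(\frac{-5 - 6}{\left(-3 - -1\right) + 9} + y{\left(-37 \right)}\right)^{2} = \left(\frac{-5 - 6}{\left(-3 - -1\right) + 9} - 52\right)^{2} = \left(\frac{1}{\left(-3 + 1\right) + 9} \left(-11\right) - 52\right)^{2} = \left(\frac{1}{-2 + 9} \left(-11\right) - 52\right)^{2} = \left(\frac{1}{7} \left(-11\right) - 52\right)^{2} = \left(- \frac{11}{7} - 52\right)^{2} = \left(- \frac{375}{7}\right)^{2} = \frac{140625}{49}$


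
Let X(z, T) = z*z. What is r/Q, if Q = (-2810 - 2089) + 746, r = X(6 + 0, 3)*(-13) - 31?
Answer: 499/4153 ≈ 0.12015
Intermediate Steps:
X(z, T) = z²
r = -499 (r = (6 + 0)²*(-13) - 31 = 6²*(-13) - 31 = 36*(-13) - 31 = -468 - 31 = -499)
Q = -4153 (Q = -4899 + 746 = -4153)
r/Q = -499/(-4153) = -499*(-1/4153) = 499/4153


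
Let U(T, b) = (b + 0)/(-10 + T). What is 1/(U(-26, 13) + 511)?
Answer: 36/18383 ≈ 0.0019583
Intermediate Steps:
U(T, b) = b/(-10 + T)
1/(U(-26, 13) + 511) = 1/(13/(-10 - 26) + 511) = 1/(13/(-36) + 511) = 1/(13*(-1/36) + 511) = 1/(-13/36 + 511) = 1/(18383/36) = 36/18383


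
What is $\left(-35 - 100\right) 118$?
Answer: $-15930$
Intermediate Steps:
$\left(-35 - 100\right) 118 = \left(-135\right) 118 = -15930$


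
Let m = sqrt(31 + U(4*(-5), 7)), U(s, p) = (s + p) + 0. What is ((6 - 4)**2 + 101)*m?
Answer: 315*sqrt(2) ≈ 445.48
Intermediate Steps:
U(s, p) = p + s (U(s, p) = (p + s) + 0 = p + s)
m = 3*sqrt(2) (m = sqrt(31 + (7 + 4*(-5))) = sqrt(31 + (7 - 20)) = sqrt(31 - 13) = sqrt(18) = 3*sqrt(2) ≈ 4.2426)
((6 - 4)**2 + 101)*m = ((6 - 4)**2 + 101)*(3*sqrt(2)) = (2**2 + 101)*(3*sqrt(2)) = (4 + 101)*(3*sqrt(2)) = 105*(3*sqrt(2)) = 315*sqrt(2)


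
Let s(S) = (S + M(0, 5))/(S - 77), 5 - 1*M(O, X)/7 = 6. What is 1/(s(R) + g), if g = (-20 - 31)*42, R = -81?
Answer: -79/169174 ≈ -0.00046697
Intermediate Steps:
M(O, X) = -7 (M(O, X) = 35 - 7*6 = 35 - 42 = -7)
s(S) = (-7 + S)/(-77 + S) (s(S) = (S - 7)/(S - 77) = (-7 + S)/(-77 + S))
g = -2142 (g = -51*42 = -2142)
1/(s(R) + g) = 1/((-7 - 81)/(-77 - 81) - 2142) = 1/(-88/(-158) - 2142) = 1/(-1/158*(-88) - 2142) = 1/(44/79 - 2142) = 1/(-169174/79) = -79/169174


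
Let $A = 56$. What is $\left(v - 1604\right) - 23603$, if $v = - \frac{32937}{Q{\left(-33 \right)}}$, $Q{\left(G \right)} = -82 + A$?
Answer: $- \frac{622445}{26} \approx -23940.0$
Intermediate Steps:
$Q{\left(G \right)} = -26$ ($Q{\left(G \right)} = -82 + 56 = -26$)
$v = \frac{32937}{26}$ ($v = - \frac{32937}{-26} = \left(-32937\right) \left(- \frac{1}{26}\right) = \frac{32937}{26} \approx 1266.8$)
$\left(v - 1604\right) - 23603 = \left(\frac{32937}{26} - 1604\right) - 23603 = - \frac{8767}{26} - 23603 = - \frac{622445}{26}$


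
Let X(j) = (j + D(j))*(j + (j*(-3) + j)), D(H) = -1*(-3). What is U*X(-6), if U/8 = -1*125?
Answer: 18000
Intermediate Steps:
D(H) = 3
X(j) = -j*(3 + j) (X(j) = (j + 3)*(j + (j*(-3) + j)) = (3 + j)*(j + (-3*j + j)) = (3 + j)*(j - 2*j) = (3 + j)*(-j) = -j*(3 + j))
U = -1000 (U = 8*(-1*125) = 8*(-125) = -1000)
U*X(-6) = -(-1000)*(-6)*(3 - 6) = -(-1000)*(-6)*(-3) = -1000*(-18) = 18000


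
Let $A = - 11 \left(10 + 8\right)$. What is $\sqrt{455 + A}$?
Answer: $\sqrt{257} \approx 16.031$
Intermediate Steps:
$A = -198$ ($A = \left(-11\right) 18 = -198$)
$\sqrt{455 + A} = \sqrt{455 - 198} = \sqrt{257}$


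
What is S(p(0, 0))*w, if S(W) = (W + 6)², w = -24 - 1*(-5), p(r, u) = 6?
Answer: -2736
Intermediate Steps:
w = -19 (w = -24 + 5 = -19)
S(W) = (6 + W)²
S(p(0, 0))*w = (6 + 6)²*(-19) = 12²*(-19) = 144*(-19) = -2736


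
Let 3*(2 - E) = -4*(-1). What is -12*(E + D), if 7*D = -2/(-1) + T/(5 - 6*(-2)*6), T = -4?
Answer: -6112/539 ≈ -11.340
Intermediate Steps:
D = 150/539 (D = (-2/(-1) - 4/(5 - 6*(-2)*6))/7 = (-2*(-1) - 4/(5 - (-12)*6))/7 = (2 - 4/(5 - 1*(-72)))/7 = (2 - 4/(5 + 72))/7 = (2 - 4/77)/7 = (⅐)*(150/77) = 150/539 ≈ 0.27829)
E = ⅔ (E = 2 - (-4)*(-1)/3 = 2 - ⅓*4 = 2 - 4/3 = ⅔ ≈ 0.66667)
-12*(E + D) = -12*(⅔ + 150/539) = -12*1528/1617 = -6112/539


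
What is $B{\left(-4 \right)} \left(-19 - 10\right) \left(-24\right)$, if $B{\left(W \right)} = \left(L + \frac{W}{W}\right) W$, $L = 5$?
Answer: $-16704$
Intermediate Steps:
$B{\left(W \right)} = 6 W$ ($B{\left(W \right)} = \left(5 + \frac{W}{W}\right) W = \left(5 + 1\right) W = 6 W$)
$B{\left(-4 \right)} \left(-19 - 10\right) \left(-24\right) = 6 \left(-4\right) \left(-19 - 10\right) \left(-24\right) = \left(-24\right) \left(-29\right) \left(-24\right) = 696 \left(-24\right) = -16704$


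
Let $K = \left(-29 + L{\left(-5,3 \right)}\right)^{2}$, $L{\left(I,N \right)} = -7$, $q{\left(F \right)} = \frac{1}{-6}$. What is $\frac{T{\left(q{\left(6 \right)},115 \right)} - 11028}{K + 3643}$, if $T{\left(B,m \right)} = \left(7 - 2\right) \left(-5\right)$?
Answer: $- \frac{11053}{4939} \approx -2.2379$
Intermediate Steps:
$q{\left(F \right)} = - \frac{1}{6}$
$T{\left(B,m \right)} = -25$ ($T{\left(B,m \right)} = 5 \left(-5\right) = -25$)
$K = 1296$ ($K = \left(-29 - 7\right)^{2} = \left(-36\right)^{2} = 1296$)
$\frac{T{\left(q{\left(6 \right)},115 \right)} - 11028}{K + 3643} = \frac{-25 - 11028}{1296 + 3643} = - \frac{11053}{4939}$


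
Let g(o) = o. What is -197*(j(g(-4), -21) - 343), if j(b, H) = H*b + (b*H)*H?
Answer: 398531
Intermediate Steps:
j(b, H) = H*b + b*H² (j(b, H) = H*b + (H*b)*H = H*b + b*H²)
-197*(j(g(-4), -21) - 343) = -197*(-21*(-4)*(1 - 21) - 343) = -197*(-21*(-4)*(-20) - 343) = -197*(-1680 - 343) = -197*(-2023) = 398531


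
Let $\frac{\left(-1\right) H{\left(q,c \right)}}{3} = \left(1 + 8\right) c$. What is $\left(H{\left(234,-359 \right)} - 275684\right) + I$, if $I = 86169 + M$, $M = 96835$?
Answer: $-82987$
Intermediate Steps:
$H{\left(q,c \right)} = - 27 c$ ($H{\left(q,c \right)} = - 3 \left(1 + 8\right) c = - 3 \cdot 9 c = - 27 c$)
$I = 183004$ ($I = 86169 + 96835 = 183004$)
$\left(H{\left(234,-359 \right)} - 275684\right) + I = \left(\left(-27\right) \left(-359\right) - 275684\right) + 183004 = \left(9693 - 275684\right) + 183004 = -265991 + 183004 = -82987$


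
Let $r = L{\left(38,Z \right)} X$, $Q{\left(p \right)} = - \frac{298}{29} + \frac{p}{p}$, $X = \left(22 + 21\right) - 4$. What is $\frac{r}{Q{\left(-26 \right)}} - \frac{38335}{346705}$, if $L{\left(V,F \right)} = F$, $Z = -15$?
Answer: $\frac{1174307642}{18652729} \approx 62.956$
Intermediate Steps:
$X = 39$ ($X = 43 - 4 = 39$)
$Q{\left(p \right)} = - \frac{269}{29}$ ($Q{\left(p \right)} = \left(-298\right) \frac{1}{29} + 1 = - \frac{298}{29} + 1 = - \frac{269}{29}$)
$r = -585$ ($r = \left(-15\right) 39 = -585$)
$\frac{r}{Q{\left(-26 \right)}} - \frac{38335}{346705} = - \frac{585}{- \frac{269}{29}} - \frac{38335}{346705} = \left(-585\right) \left(- \frac{29}{269}\right) - \frac{7667}{69341} = \frac{16965}{269} - \frac{7667}{69341} = \frac{1174307642}{18652729}$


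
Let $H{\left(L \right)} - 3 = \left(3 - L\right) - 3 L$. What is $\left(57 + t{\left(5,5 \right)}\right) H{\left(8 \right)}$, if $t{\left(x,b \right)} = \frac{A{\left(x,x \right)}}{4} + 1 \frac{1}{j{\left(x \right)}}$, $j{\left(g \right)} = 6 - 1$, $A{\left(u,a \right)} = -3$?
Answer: $- \frac{14677}{10} \approx -1467.7$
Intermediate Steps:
$j{\left(g \right)} = 5$ ($j{\left(g \right)} = 6 - 1 = 5$)
$H{\left(L \right)} = 6 - 4 L$ ($H{\left(L \right)} = 3 - \left(-3 + 4 L\right) = 6 - 4 L$)
$t{\left(x,b \right)} = - \frac{11}{20}$ ($t{\left(x,b \right)} = - \frac{3}{4} + 1 \cdot \frac{1}{5} = \left(-3\right) \frac{1}{4} + 1 \cdot \frac{1}{5} = - \frac{3}{4} + \frac{1}{5} = - \frac{11}{20}$)
$\left(57 + t{\left(5,5 \right)}\right) H{\left(8 \right)} = \left(57 - \frac{11}{20}\right) \left(6 - 32\right) = \frac{1129 \left(6 - 32\right)}{20} = \frac{1129}{20} \left(-26\right) = - \frac{14677}{10}$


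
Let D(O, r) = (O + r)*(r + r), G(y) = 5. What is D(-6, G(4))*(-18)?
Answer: 180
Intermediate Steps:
D(O, r) = 2*r*(O + r) (D(O, r) = (O + r)*(2*r) = 2*r*(O + r))
D(-6, G(4))*(-18) = (2*5*(-6 + 5))*(-18) = (2*5*(-1))*(-18) = -10*(-18) = 180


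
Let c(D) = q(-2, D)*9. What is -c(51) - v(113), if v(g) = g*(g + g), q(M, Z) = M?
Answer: -25520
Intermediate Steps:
v(g) = 2*g² (v(g) = g*(2*g) = 2*g²)
c(D) = -18 (c(D) = -2*9 = -18)
-c(51) - v(113) = -1*(-18) - 2*113² = 18 - 2*12769 = 18 - 1*25538 = 18 - 25538 = -25520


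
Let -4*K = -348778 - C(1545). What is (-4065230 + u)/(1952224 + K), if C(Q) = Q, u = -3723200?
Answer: -31153720/8159219 ≈ -3.8182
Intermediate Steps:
K = 350323/4 (K = -(-348778 - 1*1545)/4 = -(-348778 - 1545)/4 = -¼*(-350323) = 350323/4 ≈ 87581.)
(-4065230 + u)/(1952224 + K) = (-4065230 - 3723200)/(1952224 + 350323/4) = -7788430/8159219/4 = -7788430*4/8159219 = -31153720/8159219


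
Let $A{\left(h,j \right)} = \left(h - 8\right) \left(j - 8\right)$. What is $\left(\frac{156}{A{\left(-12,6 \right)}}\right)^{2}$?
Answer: $\frac{1521}{100} \approx 15.21$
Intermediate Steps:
$A{\left(h,j \right)} = \left(-8 + h\right) \left(-8 + j\right)$
$\left(\frac{156}{A{\left(-12,6 \right)}}\right)^{2} = \left(\frac{156}{64 - -96 - 48 - 72}\right)^{2} = \left(\frac{156}{64 + 96 - 48 - 72}\right)^{2} = \left(\frac{156}{40}\right)^{2} = \left(156 \cdot \frac{1}{40}\right)^{2} = \left(\frac{39}{10}\right)^{2} = \frac{1521}{100}$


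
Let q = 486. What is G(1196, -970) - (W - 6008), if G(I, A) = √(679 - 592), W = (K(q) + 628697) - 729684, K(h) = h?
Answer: 106509 + √87 ≈ 1.0652e+5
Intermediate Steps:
W = -100501 (W = (486 + 628697) - 729684 = 629183 - 729684 = -100501)
G(I, A) = √87
G(1196, -970) - (W - 6008) = √87 - (-100501 - 6008) = √87 - 1*(-106509) = √87 + 106509 = 106509 + √87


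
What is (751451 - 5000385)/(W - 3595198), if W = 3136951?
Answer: 4248934/458247 ≈ 9.2721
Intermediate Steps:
(751451 - 5000385)/(W - 3595198) = (751451 - 5000385)/(3136951 - 3595198) = -4248934/(-458247) = -4248934*(-1/458247) = 4248934/458247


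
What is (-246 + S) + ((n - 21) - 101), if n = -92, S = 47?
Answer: -413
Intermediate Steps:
(-246 + S) + ((n - 21) - 101) = (-246 + 47) + ((-92 - 21) - 101) = -199 + (-113 - 101) = -199 - 214 = -413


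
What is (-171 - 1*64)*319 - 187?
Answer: -75152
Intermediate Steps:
(-171 - 1*64)*319 - 187 = (-171 - 64)*319 - 187 = -235*319 - 187 = -74965 - 187 = -75152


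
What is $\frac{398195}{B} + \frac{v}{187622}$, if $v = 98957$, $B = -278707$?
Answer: $- \frac{47130133691}{52291564754} \approx -0.90129$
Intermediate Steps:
$\frac{398195}{B} + \frac{v}{187622} = \frac{398195}{-278707} + \frac{98957}{187622} = 398195 \left(- \frac{1}{278707}\right) + 98957 \cdot \frac{1}{187622} = - \frac{398195}{278707} + \frac{98957}{187622} = - \frac{47130133691}{52291564754}$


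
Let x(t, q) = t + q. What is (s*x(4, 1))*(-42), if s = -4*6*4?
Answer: 20160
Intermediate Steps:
x(t, q) = q + t
s = -96 (s = -24*4 = -96)
(s*x(4, 1))*(-42) = -96*(1 + 4)*(-42) = -96*5*(-42) = -480*(-42) = 20160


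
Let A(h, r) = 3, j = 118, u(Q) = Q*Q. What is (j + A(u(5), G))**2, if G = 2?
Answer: 14641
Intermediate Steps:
u(Q) = Q**2
(j + A(u(5), G))**2 = (118 + 3)**2 = 121**2 = 14641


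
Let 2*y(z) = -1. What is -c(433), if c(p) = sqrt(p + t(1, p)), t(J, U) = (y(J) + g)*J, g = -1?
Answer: -sqrt(1726)/2 ≈ -20.773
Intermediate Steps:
y(z) = -1/2 (y(z) = (1/2)*(-1) = -1/2)
t(J, U) = -3*J/2 (t(J, U) = (-1/2 - 1)*J = -3*J/2)
c(p) = sqrt(-3/2 + p) (c(p) = sqrt(p - 3/2*1) = sqrt(p - 3/2) = sqrt(-3/2 + p))
-c(433) = -sqrt(-6 + 4*433)/2 = -sqrt(-6 + 1732)/2 = -sqrt(1726)/2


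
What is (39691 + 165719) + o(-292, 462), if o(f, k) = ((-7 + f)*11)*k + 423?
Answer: -1313685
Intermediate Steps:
o(f, k) = 423 + k*(-77 + 11*f) (o(f, k) = (-77 + 11*f)*k + 423 = k*(-77 + 11*f) + 423 = 423 + k*(-77 + 11*f))
(39691 + 165719) + o(-292, 462) = (39691 + 165719) + (423 - 77*462 + 11*(-292)*462) = 205410 + (423 - 35574 - 1483944) = 205410 - 1519095 = -1313685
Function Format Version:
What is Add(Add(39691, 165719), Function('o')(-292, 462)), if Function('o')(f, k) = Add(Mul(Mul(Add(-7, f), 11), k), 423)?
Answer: -1313685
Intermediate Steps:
Function('o')(f, k) = Add(423, Mul(k, Add(-77, Mul(11, f)))) (Function('o')(f, k) = Add(Mul(Add(-77, Mul(11, f)), k), 423) = Add(Mul(k, Add(-77, Mul(11, f))), 423) = Add(423, Mul(k, Add(-77, Mul(11, f)))))
Add(Add(39691, 165719), Function('o')(-292, 462)) = Add(Add(39691, 165719), Add(423, Mul(-77, 462), Mul(11, -292, 462))) = Add(205410, Add(423, -35574, -1483944)) = Add(205410, -1519095) = -1313685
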